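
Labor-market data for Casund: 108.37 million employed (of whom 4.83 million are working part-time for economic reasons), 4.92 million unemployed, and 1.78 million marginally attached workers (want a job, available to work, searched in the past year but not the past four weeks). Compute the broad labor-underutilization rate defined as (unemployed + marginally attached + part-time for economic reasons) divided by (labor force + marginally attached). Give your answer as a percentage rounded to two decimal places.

Labor force = 108.37 + 4.92 = 113.29 million.
Numerator = 4.92 + 1.78 + 4.83 = 11.53 million.
Denominator = 113.29 + 1.78 = 115.07 million.
Broad rate = 11.53 / 115.07 = 10.02%.

Broad underutilization rate ≈ 10.02%.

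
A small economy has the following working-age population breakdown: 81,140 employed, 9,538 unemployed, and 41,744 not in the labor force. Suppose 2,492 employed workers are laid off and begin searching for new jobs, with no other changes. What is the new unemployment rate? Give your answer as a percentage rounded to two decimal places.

Initially, labor force = 81,140 + 9,538 = 90,678, so u = 9,538/90,678 = 10.52%.
After the change, employed falls and unemployed rises by 2,492; labor force unchanged → E = 78,648, U = 12,030, labor force = 90,678.
New unemployment rate = 12,030 / 90,678 = 13.27%.

New unemployment rate ≈ 13.27%.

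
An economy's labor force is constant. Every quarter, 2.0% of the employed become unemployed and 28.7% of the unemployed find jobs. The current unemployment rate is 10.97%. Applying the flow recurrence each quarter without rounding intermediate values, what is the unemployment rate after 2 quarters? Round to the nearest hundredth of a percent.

Unemployment rate after two quarters ≈ 8.65%.

With a fixed labor force, u_{t+1} = u_t + s·(1−u_t) − f·u_t = u_t·(1−s−f) + s.
Here 1−s−f = 0.693 and s = 0.020.
u_1 = 0.109700 × 0.693 + 0.020 = 0.096022.
u_2 = 0.096022 × 0.693 + 0.020 = 0.086543.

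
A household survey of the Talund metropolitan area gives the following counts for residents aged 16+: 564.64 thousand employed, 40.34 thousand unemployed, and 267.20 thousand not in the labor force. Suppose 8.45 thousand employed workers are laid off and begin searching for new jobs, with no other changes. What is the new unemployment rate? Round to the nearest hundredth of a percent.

Initially, labor force = 564.64 + 40.34 = 604.98 thousand, so u = 40.34/604.98 = 6.67%.
After the change, employed falls and unemployed rises by 8.45; labor force unchanged → E = 556.19, U = 48.79, labor force = 604.98 thousand.
New unemployment rate = 48.79 / 604.98 = 8.06%.

New unemployment rate ≈ 8.06%.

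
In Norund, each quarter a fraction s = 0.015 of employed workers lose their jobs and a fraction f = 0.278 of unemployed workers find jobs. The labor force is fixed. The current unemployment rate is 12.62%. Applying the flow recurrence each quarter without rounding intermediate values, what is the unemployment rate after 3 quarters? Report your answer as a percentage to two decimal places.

Unemployment rate after three quarters ≈ 7.77%.

With a fixed labor force, u_{t+1} = u_t + s·(1−u_t) − f·u_t = u_t·(1−s−f) + s.
Here 1−s−f = 0.707 and s = 0.015.
u_1 = 0.126200 × 0.707 + 0.015 = 0.104223.
u_2 = 0.104223 × 0.707 + 0.015 = 0.088686.
u_3 = 0.088686 × 0.707 + 0.015 = 0.077701.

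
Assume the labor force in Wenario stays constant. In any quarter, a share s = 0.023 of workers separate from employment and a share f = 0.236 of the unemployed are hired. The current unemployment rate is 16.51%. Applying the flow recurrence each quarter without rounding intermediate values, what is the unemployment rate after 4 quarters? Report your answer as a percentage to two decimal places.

Unemployment rate after four quarters ≈ 11.18%.

With a fixed labor force, u_{t+1} = u_t + s·(1−u_t) − f·u_t = u_t·(1−s−f) + s.
Here 1−s−f = 0.741 and s = 0.023.
u_1 = 0.165100 × 0.741 + 0.023 = 0.145339.
u_2 = 0.145339 × 0.741 + 0.023 = 0.130696.
u_3 = 0.130696 × 0.741 + 0.023 = 0.119846.
u_4 = 0.119846 × 0.741 + 0.023 = 0.111806.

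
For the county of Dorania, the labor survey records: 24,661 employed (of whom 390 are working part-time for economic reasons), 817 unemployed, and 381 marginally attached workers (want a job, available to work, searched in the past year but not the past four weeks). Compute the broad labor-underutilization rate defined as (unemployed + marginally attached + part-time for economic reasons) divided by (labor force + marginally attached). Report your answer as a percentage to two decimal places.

Labor force = 24,661 + 817 = 25,478.
Numerator = 817 + 381 + 390 = 1,588.
Denominator = 25,478 + 381 = 25,859.
Broad rate = 1,588 / 25,859 = 6.14%.

Broad underutilization rate ≈ 6.14%.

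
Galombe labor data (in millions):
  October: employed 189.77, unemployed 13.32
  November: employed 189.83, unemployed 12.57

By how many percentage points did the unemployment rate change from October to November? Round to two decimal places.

October: labor force = 189.77 + 13.32 = 203.09; u = 13.32/203.09 = 6.56%.
November: labor force = 189.83 + 12.57 = 202.40; u = 12.57/202.40 = 6.21%.
Change = 6.21% − 6.56% = −0.35 pp.

The unemployment rate changed by −0.35 percentage points.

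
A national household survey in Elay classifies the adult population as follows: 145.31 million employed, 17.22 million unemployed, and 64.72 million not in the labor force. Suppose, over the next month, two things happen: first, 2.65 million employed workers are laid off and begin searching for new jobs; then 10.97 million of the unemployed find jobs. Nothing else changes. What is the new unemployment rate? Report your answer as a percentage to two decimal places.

New unemployment rate ≈ 5.48%.

Initially, labor force = 145.31 + 17.22 = 162.53 million, so u = 17.22/162.53 = 10.59%.
After the first change, employed falls and unemployed rises by 2.65; labor force unchanged → E = 142.66, U = 19.87, labor force = 162.53 million.
After the second change, unemployed falls and employed rises by 10.97; labor force unchanged → E = 153.63, U = 8.90, labor force = 162.53 million.
New unemployment rate = 8.90 / 162.53 = 5.48%.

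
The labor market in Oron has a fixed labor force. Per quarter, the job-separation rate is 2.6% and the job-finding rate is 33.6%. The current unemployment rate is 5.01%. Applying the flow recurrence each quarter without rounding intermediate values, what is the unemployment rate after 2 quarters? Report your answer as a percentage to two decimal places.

Unemployment rate after two quarters ≈ 6.30%.

With a fixed labor force, u_{t+1} = u_t + s·(1−u_t) − f·u_t = u_t·(1−s−f) + s.
Here 1−s−f = 0.638 and s = 0.026.
u_1 = 0.050100 × 0.638 + 0.026 = 0.057964.
u_2 = 0.057964 × 0.638 + 0.026 = 0.062981.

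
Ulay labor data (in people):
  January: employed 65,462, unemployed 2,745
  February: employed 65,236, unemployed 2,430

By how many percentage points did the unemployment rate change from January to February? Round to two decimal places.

The unemployment rate changed by −0.43 percentage points.

January: labor force = 65,462 + 2,745 = 68,207; u = 2,745/68,207 = 4.02%.
February: labor force = 65,236 + 2,430 = 67,666; u = 2,430/67,666 = 3.59%.
Change = 3.59% − 4.02% = −0.43 pp.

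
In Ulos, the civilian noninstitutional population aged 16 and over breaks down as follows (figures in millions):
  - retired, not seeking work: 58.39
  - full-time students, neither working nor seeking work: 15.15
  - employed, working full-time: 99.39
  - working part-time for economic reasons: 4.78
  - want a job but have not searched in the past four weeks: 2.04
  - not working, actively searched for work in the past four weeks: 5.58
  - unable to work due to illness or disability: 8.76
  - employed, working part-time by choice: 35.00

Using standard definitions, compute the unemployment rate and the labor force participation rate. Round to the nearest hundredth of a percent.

Employed = 99.39 + 4.78 + 35.00 = 139.17 million (anyone who worked, including part-time for economic reasons, counts as employed).
Unemployed = 5.58 million.
Labor force = 139.17 + 5.58 = 144.75 million.
Not in labor force = 58.39 + 15.15 + 2.04 + 8.76 = 84.34 million (those not working and not actively searching are outside the labor force — including those who want a job but have given up searching).
Civilian working-age population = 144.75 + 84.34 = 229.09 million.
Unemployment rate = 5.58 / 144.75 = 3.85%.
Labor force participation rate = 144.75 / 229.09 = 63.18%.

Unemployment rate ≈ 3.85%; labor force participation rate ≈ 63.18%.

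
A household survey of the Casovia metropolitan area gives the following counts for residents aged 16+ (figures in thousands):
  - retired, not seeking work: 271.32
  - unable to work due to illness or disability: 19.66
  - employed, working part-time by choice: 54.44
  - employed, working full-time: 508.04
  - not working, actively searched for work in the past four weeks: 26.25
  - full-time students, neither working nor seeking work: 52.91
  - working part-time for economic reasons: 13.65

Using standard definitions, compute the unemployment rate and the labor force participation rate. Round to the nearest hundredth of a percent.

Employed = 54.44 + 508.04 + 13.65 = 576.13 thousand (anyone who worked, including part-time for economic reasons, counts as employed).
Unemployed = 26.25 thousand.
Labor force = 576.13 + 26.25 = 602.38 thousand.
Not in labor force = 271.32 + 19.66 + 52.91 = 343.89 thousand (those not working and not actively searching are outside the labor force).
Civilian working-age population = 602.38 + 343.89 = 946.27 thousand.
Unemployment rate = 26.25 / 602.38 = 4.36%.
Labor force participation rate = 602.38 / 946.27 = 63.66%.

Unemployment rate ≈ 4.36%; labor force participation rate ≈ 63.66%.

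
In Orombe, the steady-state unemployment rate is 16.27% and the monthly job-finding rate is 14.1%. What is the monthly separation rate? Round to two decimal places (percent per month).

Separation rate ≈ 2.74% per month.

From u* = s/(s+f): s = u·f/(1−u).
s = 0.1627 × 14.1 / (1 − 0.1627) = 2.2941 / 0.8373 ≈ 2.74% per month.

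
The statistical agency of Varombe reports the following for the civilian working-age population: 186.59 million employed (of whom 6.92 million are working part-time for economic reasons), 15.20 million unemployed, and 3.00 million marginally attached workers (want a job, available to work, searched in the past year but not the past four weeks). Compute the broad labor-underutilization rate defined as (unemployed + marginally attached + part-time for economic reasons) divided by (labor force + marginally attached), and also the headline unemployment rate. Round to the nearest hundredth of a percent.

Labor force = 186.59 + 15.20 = 201.79 million.
Numerator = 15.20 + 3.00 + 6.92 = 25.12 million.
Denominator = 201.79 + 3.00 = 204.79 million.
Broad rate = 25.12 / 204.79 = 12.27%.
Headline unemployment rate = 15.20 / 201.79 = 7.53%.

Broad underutilization rate ≈ 12.27%; headline unemployment rate ≈ 7.53%.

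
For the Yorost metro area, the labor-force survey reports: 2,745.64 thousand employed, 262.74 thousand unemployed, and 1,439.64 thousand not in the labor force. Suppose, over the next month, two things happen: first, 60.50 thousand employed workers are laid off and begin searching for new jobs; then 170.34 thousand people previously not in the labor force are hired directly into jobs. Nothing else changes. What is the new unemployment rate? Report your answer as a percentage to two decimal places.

Initially, labor force = 2,745.64 + 262.74 = 3,008.38 thousand, so u = 262.74/3,008.38 = 8.73%.
After the first change, employed falls and unemployed rises by 60.50; labor force unchanged → E = 2,685.14, U = 323.24, labor force = 3,008.38 thousand.
After the second change, employed and labor force both rise by 170.34; unemployed unchanged → E = 2,855.48, U = 323.24, labor force = 3,178.72 thousand.
New unemployment rate = 323.24 / 3,178.72 = 10.17%.

New unemployment rate ≈ 10.17%.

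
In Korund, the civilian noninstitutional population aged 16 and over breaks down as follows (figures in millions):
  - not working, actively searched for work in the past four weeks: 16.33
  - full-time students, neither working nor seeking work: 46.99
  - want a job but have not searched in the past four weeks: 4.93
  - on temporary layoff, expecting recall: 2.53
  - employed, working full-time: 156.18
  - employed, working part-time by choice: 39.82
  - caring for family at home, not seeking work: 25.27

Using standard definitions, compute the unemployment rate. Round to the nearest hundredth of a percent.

Employed = 156.18 + 39.82 = 196.00 million.
Unemployed = 16.33 + 2.53 = 18.86 million (jobless and actively searching, or on temporary layoff).
Labor force = 196.00 + 18.86 = 214.86 million.
Unemployment rate = 18.86 / 214.86 = 8.78%.

Unemployment rate ≈ 8.78%.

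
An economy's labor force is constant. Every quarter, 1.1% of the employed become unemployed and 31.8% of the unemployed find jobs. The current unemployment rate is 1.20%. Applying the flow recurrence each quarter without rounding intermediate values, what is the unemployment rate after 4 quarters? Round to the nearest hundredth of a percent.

Unemployment rate after four quarters ≈ 2.91%.

With a fixed labor force, u_{t+1} = u_t + s·(1−u_t) − f·u_t = u_t·(1−s−f) + s.
Here 1−s−f = 0.671 and s = 0.011.
u_1 = 0.012000 × 0.671 + 0.011 = 0.019052.
u_2 = 0.019052 × 0.671 + 0.011 = 0.023784.
u_3 = 0.023784 × 0.671 + 0.011 = 0.026959.
u_4 = 0.026959 × 0.671 + 0.011 = 0.029089.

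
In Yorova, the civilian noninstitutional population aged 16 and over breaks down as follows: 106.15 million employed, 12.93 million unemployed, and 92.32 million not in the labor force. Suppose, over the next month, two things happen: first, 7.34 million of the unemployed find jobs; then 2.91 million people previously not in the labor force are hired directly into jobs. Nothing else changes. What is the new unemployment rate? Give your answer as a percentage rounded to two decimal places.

New unemployment rate ≈ 4.58%.

Initially, labor force = 106.15 + 12.93 = 119.08 million, so u = 12.93/119.08 = 10.86%.
After the first change, unemployed falls and employed rises by 7.34; labor force unchanged → E = 113.49, U = 5.59, labor force = 119.08 million.
After the second change, employed and labor force both rise by 2.91; unemployed unchanged → E = 116.40, U = 5.59, labor force = 121.99 million.
New unemployment rate = 5.59 / 121.99 = 4.58%.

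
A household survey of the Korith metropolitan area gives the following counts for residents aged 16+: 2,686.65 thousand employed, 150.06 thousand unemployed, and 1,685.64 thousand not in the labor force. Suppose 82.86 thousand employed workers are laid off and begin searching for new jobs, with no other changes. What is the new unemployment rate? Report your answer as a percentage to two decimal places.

Initially, labor force = 2,686.65 + 150.06 = 2,836.71 thousand, so u = 150.06/2,836.71 = 5.29%.
After the change, employed falls and unemployed rises by 82.86; labor force unchanged → E = 2,603.79, U = 232.92, labor force = 2,836.71 thousand.
New unemployment rate = 232.92 / 2,836.71 = 8.21%.

New unemployment rate ≈ 8.21%.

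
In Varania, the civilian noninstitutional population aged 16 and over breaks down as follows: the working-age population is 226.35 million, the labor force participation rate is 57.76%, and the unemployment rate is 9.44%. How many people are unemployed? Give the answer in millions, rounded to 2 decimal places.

About 12.34 million are unemployed.

Labor force = 0.5776 × 226.35 = 130.74 million.
Unemployed = 0.0944 × 130.74 ≈ 12.34 million.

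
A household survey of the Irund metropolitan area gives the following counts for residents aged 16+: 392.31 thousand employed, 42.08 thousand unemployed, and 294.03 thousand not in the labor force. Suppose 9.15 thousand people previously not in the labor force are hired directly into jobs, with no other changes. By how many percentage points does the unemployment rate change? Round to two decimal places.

The unemployment rate changes by −0.20 percentage points.

Initially, labor force = 392.31 + 42.08 = 434.39 thousand, so u = 42.08/434.39 = 9.69%.
After the change, employed and labor force both rise by 9.15; unemployed unchanged → E = 401.46, U = 42.08, labor force = 443.54 thousand.
New unemployment rate = 42.08 / 443.54 = 9.49%.
Change = 9.49% − 9.69% = −0.20 percentage points.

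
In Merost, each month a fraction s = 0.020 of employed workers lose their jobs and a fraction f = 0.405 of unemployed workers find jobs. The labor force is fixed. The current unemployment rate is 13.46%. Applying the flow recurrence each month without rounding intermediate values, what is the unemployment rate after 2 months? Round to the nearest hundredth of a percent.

Unemployment rate after two months ≈ 7.60%.

With a fixed labor force, u_{t+1} = u_t + s·(1−u_t) − f·u_t = u_t·(1−s−f) + s.
Here 1−s−f = 0.575 and s = 0.020.
u_1 = 0.134600 × 0.575 + 0.020 = 0.097395.
u_2 = 0.097395 × 0.575 + 0.020 = 0.076002.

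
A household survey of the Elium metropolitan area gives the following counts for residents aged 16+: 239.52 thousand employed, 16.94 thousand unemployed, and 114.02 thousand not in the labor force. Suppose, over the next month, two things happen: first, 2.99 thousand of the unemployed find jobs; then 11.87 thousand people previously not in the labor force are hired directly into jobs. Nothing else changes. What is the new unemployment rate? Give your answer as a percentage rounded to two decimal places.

Initially, labor force = 239.52 + 16.94 = 256.46 thousand, so u = 16.94/256.46 = 6.61%.
After the first change, unemployed falls and employed rises by 2.99; labor force unchanged → E = 242.51, U = 13.95, labor force = 256.46 thousand.
After the second change, employed and labor force both rise by 11.87; unemployed unchanged → E = 254.38, U = 13.95, labor force = 268.33 thousand.
New unemployment rate = 13.95 / 268.33 = 5.20%.

New unemployment rate ≈ 5.20%.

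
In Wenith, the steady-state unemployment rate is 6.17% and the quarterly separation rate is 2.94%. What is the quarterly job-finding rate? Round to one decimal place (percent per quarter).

Job-finding rate ≈ 44.7% per quarter.

From u* = s/(s+f): f = s·(1−u)/u.
f = 2.94 × (1 − 0.0617) / 0.0617 = 2.7586 / 0.0617 ≈ 44.7% per quarter.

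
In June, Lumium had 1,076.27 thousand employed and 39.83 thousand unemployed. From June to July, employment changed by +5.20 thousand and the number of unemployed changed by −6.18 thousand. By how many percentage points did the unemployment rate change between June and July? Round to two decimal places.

June: labor force = 1,076.27 + 39.83 = 1,116.10; u = 39.83/1,116.10 = 3.57%.
July: labor force = 1,081.47 + 33.65 = 1,115.12; u = 33.65/1,115.12 = 3.02%.
Change = 3.02% − 3.57% = −0.55 pp.

The unemployment rate changed by −0.55 percentage points.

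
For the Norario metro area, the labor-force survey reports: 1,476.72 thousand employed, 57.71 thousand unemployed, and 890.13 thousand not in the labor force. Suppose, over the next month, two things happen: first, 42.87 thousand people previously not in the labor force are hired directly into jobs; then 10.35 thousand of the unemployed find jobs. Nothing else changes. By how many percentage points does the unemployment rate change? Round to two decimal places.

The unemployment rate changes by −0.76 percentage points.

Initially, labor force = 1,476.72 + 57.71 = 1,534.43 thousand, so u = 57.71/1,534.43 = 3.76%.
After the first change, employed and labor force both rise by 42.87; unemployed unchanged → E = 1,519.59, U = 57.71, labor force = 1,577.30 thousand.
After the second change, unemployed falls and employed rises by 10.35; labor force unchanged → E = 1,529.94, U = 47.36, labor force = 1,577.30 thousand.
New unemployment rate = 47.36 / 1,577.30 = 3.00%.
Change = 3.00% − 3.76% = −0.76 percentage points.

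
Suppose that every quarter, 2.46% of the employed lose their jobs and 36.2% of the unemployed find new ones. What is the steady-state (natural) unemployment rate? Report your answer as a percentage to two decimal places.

Steady-state unemployment rate ≈ 6.36%.

At steady state the flows balance: s·E = f·U, so U/(E+U) = s/(s+f).
u* = 2.46 / (2.46 + 36.2) = 2.46 / 38.66 = 6.36%.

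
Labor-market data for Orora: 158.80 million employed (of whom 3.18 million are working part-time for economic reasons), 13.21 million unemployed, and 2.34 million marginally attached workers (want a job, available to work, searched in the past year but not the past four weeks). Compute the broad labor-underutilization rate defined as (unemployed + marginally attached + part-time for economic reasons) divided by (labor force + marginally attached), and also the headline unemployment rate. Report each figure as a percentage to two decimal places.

Labor force = 158.80 + 13.21 = 172.01 million.
Numerator = 13.21 + 2.34 + 3.18 = 18.73 million.
Denominator = 172.01 + 2.34 = 174.35 million.
Broad rate = 18.73 / 174.35 = 10.74%.
Headline unemployment rate = 13.21 / 172.01 = 7.68%.

Broad underutilization rate ≈ 10.74%; headline unemployment rate ≈ 7.68%.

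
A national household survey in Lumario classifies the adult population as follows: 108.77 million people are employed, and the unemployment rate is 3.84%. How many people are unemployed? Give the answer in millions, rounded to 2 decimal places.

About 4.34 million are unemployed.

Let U be the number unemployed. The labor force is E + U, and U/(E+U) = 0.0384.
So U = 0.0384 × 108.77 / (1 − 0.0384) = 4.1768 / 0.9616 ≈ 4.34 million.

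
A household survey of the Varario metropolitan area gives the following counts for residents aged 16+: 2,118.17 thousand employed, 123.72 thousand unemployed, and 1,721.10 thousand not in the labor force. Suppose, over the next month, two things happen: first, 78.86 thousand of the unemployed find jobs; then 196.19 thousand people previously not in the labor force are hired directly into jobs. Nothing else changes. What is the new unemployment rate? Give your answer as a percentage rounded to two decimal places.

Initially, labor force = 2,118.17 + 123.72 = 2,241.89 thousand, so u = 123.72/2,241.89 = 5.52%.
After the first change, unemployed falls and employed rises by 78.86; labor force unchanged → E = 2,197.03, U = 44.86, labor force = 2,241.89 thousand.
After the second change, employed and labor force both rise by 196.19; unemployed unchanged → E = 2,393.22, U = 44.86, labor force = 2,438.08 thousand.
New unemployment rate = 44.86 / 2,438.08 = 1.84%.

New unemployment rate ≈ 1.84%.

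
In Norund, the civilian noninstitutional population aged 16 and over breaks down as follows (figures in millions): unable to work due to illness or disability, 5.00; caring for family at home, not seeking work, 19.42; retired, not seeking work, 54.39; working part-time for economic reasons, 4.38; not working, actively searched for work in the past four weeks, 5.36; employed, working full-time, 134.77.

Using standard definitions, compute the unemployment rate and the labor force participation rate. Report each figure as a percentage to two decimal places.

Employed = 4.38 + 134.77 = 139.15 million (anyone who worked, including part-time for economic reasons, counts as employed).
Unemployed = 5.36 million.
Labor force = 139.15 + 5.36 = 144.51 million.
Not in labor force = 5.00 + 19.42 + 54.39 = 78.81 million (those not working and not actively searching are outside the labor force).
Civilian working-age population = 144.51 + 78.81 = 223.32 million.
Unemployment rate = 5.36 / 144.51 = 3.71%.
Labor force participation rate = 144.51 / 223.32 = 64.71%.

Unemployment rate ≈ 3.71%; labor force participation rate ≈ 64.71%.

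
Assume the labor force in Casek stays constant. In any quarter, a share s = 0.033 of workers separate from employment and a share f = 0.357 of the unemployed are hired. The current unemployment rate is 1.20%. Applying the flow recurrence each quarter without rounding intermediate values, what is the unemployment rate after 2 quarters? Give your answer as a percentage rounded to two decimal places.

With a fixed labor force, u_{t+1} = u_t + s·(1−u_t) − f·u_t = u_t·(1−s−f) + s.
Here 1−s−f = 0.610 and s = 0.033.
u_1 = 0.012000 × 0.610 + 0.033 = 0.040320.
u_2 = 0.040320 × 0.610 + 0.033 = 0.057595.

Unemployment rate after two quarters ≈ 5.76%.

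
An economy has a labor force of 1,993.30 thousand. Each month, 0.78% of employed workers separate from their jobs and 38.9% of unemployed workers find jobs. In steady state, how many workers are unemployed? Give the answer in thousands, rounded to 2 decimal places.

Steady-state unemployment rate u* = s/(s+f) = 0.78/(0.78+38.9) = 0.019657.
Unemployed = u* × labor force = 0.019657 × 1,993.30 ≈ 39.18 thousand.

About 39.18 thousand are unemployed in steady state.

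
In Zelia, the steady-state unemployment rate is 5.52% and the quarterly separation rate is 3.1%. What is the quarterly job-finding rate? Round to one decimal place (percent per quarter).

From u* = s/(s+f): f = s·(1−u)/u.
f = 3.1 × (1 − 0.0552) / 0.0552 = 2.9289 / 0.0552 ≈ 53.1% per quarter.

Job-finding rate ≈ 53.1% per quarter.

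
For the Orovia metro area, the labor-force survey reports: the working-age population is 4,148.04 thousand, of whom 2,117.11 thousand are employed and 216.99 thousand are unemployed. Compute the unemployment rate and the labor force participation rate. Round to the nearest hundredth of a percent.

Unemployment rate ≈ 9.30%; labor force participation rate ≈ 56.27%.

Labor force = employed + unemployed = 2,117.11 + 216.99 = 2,334.10 thousand.
Unemployment rate = 216.99 / 2,334.10 = 9.30%.
Labor force participation rate = 2,334.10 / 4,148.04 = 56.27%.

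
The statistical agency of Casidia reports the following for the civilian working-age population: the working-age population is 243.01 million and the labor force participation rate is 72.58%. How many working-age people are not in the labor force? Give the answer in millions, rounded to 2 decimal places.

About 66.63 million are not in the labor force.

Share not in the labor force = 1 − 0.7258 = 0.2742.
Not in labor force = 0.2742 × 243.01 ≈ 66.63 million.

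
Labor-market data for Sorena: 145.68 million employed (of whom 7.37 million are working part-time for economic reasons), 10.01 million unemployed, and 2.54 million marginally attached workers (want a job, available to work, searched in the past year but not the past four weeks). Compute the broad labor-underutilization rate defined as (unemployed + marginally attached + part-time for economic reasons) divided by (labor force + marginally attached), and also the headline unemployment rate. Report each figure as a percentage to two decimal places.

Broad underutilization rate ≈ 12.59%; headline unemployment rate ≈ 6.43%.

Labor force = 145.68 + 10.01 = 155.69 million.
Numerator = 10.01 + 2.54 + 7.37 = 19.92 million.
Denominator = 155.69 + 2.54 = 158.23 million.
Broad rate = 19.92 / 158.23 = 12.59%.
Headline unemployment rate = 10.01 / 155.69 = 6.43%.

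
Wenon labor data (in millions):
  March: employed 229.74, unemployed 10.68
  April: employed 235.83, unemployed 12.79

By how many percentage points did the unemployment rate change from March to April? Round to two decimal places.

March: labor force = 229.74 + 10.68 = 240.42; u = 10.68/240.42 = 4.44%.
April: labor force = 235.83 + 12.79 = 248.62; u = 12.79/248.62 = 5.14%.
Change = 5.14% − 4.44% = +0.70 pp.

The unemployment rate changed by +0.70 percentage points.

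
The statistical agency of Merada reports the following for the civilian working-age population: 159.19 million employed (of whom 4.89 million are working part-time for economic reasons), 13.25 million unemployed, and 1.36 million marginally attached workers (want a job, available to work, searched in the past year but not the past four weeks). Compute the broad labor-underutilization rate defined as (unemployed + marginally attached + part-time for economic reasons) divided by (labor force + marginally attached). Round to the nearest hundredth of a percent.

Labor force = 159.19 + 13.25 = 172.44 million.
Numerator = 13.25 + 1.36 + 4.89 = 19.50 million.
Denominator = 172.44 + 1.36 = 173.80 million.
Broad rate = 19.50 / 173.80 = 11.22%.

Broad underutilization rate ≈ 11.22%.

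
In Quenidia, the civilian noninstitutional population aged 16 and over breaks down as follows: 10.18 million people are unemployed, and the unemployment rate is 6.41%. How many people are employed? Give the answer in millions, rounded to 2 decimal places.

About 148.63 million are employed.

Labor force = U / u = 10.18 / 0.0641 ≈ 158.81 million.
Employed = labor force − unemployed = 158.81 − 10.18 = 148.63 million.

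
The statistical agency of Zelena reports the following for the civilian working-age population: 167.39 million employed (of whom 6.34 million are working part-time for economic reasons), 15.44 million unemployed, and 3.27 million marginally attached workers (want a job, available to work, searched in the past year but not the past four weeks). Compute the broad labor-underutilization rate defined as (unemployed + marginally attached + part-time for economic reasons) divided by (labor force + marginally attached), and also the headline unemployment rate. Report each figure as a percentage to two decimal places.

Broad underutilization rate ≈ 13.46%; headline unemployment rate ≈ 8.45%.

Labor force = 167.39 + 15.44 = 182.83 million.
Numerator = 15.44 + 3.27 + 6.34 = 25.05 million.
Denominator = 182.83 + 3.27 = 186.10 million.
Broad rate = 25.05 / 186.10 = 13.46%.
Headline unemployment rate = 15.44 / 182.83 = 8.45%.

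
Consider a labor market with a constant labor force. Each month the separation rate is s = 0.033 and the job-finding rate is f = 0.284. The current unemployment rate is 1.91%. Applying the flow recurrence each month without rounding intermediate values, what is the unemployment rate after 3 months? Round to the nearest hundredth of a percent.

Unemployment rate after three months ≈ 7.70%.

With a fixed labor force, u_{t+1} = u_t + s·(1−u_t) − f·u_t = u_t·(1−s−f) + s.
Here 1−s−f = 0.683 and s = 0.033.
u_1 = 0.019100 × 0.683 + 0.033 = 0.046045.
u_2 = 0.046045 × 0.683 + 0.033 = 0.064449.
u_3 = 0.064449 × 0.683 + 0.033 = 0.077019.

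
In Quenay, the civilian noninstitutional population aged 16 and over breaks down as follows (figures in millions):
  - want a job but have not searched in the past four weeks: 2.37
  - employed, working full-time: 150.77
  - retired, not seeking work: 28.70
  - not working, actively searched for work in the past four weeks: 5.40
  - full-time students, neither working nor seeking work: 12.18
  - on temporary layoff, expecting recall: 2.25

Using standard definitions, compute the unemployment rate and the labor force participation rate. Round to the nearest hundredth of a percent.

Employed = 150.77 million.
Unemployed = 5.40 + 2.25 = 7.65 million (jobless and actively searching, or on temporary layoff).
Labor force = 150.77 + 7.65 = 158.42 million.
Not in labor force = 2.37 + 28.70 + 12.18 = 43.25 million (those not working and not actively searching are outside the labor force — including those who want a job but have given up searching).
Civilian working-age population = 158.42 + 43.25 = 201.67 million.
Unemployment rate = 7.65 / 158.42 = 4.83%.
Labor force participation rate = 158.42 / 201.67 = 78.55%.

Unemployment rate ≈ 4.83%; labor force participation rate ≈ 78.55%.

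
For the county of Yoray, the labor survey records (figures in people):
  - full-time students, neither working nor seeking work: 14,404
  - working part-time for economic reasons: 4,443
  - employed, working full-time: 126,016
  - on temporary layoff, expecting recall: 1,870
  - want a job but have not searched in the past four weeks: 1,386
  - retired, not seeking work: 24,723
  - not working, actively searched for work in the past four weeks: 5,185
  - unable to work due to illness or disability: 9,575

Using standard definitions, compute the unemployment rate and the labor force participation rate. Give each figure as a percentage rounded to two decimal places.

Unemployment rate ≈ 5.13%; labor force participation rate ≈ 73.30%.

Employed = 4,443 + 126,016 = 130,459 (anyone who worked, including part-time for economic reasons, counts as employed).
Unemployed = 1,870 + 5,185 = 7,055 (jobless and actively searching, or on temporary layoff).
Labor force = 130,459 + 7,055 = 137,514.
Not in labor force = 14,404 + 1,386 + 24,723 + 9,575 = 50,088 (those not working and not actively searching are outside the labor force — including those who want a job but have given up searching).
Civilian working-age population = 137,514 + 50,088 = 187,602.
Unemployment rate = 7,055 / 137,514 = 5.13%.
Labor force participation rate = 137,514 / 187,602 = 73.30%.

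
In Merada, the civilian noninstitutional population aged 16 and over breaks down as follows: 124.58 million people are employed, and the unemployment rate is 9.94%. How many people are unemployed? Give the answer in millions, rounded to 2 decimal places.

About 13.75 million are unemployed.

Let U be the number unemployed. The labor force is E + U, and U/(E+U) = 0.0994.
So U = 0.0994 × 124.58 / (1 − 0.0994) = 12.3833 / 0.9006 ≈ 13.75 million.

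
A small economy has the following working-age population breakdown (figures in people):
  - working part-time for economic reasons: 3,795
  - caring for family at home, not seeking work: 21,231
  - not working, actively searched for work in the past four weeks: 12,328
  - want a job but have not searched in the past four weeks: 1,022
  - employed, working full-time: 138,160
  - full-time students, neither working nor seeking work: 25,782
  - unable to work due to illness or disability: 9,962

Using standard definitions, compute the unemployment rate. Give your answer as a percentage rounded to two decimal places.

Employed = 3,795 + 138,160 = 141,955 (anyone who worked, including part-time for economic reasons, counts as employed).
Unemployed = 12,328.
Labor force = 141,955 + 12,328 = 154,283.
Unemployment rate = 12,328 / 154,283 = 7.99%.

Unemployment rate ≈ 7.99%.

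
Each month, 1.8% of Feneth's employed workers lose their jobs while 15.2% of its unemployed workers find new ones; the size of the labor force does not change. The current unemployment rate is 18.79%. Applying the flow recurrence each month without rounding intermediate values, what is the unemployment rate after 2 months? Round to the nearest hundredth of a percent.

With a fixed labor force, u_{t+1} = u_t + s·(1−u_t) − f·u_t = u_t·(1−s−f) + s.
Here 1−s−f = 0.830 and s = 0.018.
u_1 = 0.187900 × 0.830 + 0.018 = 0.173957.
u_2 = 0.173957 × 0.830 + 0.018 = 0.162384.

Unemployment rate after two months ≈ 16.24%.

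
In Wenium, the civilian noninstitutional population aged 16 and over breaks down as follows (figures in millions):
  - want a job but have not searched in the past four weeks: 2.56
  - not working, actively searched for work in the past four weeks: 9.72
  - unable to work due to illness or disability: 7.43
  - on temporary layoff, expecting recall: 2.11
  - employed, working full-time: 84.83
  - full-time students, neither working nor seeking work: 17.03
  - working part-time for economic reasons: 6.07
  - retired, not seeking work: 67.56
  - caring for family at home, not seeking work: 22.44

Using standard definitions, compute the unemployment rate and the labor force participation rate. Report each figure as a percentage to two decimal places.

Unemployment rate ≈ 11.52%; labor force participation rate ≈ 46.75%.

Employed = 84.83 + 6.07 = 90.90 million (anyone who worked, including part-time for economic reasons, counts as employed).
Unemployed = 9.72 + 2.11 = 11.83 million (jobless and actively searching, or on temporary layoff).
Labor force = 90.90 + 11.83 = 102.73 million.
Not in labor force = 2.56 + 7.43 + 17.03 + 67.56 + 22.44 = 117.02 million (those not working and not actively searching are outside the labor force — including those who want a job but have given up searching).
Civilian working-age population = 102.73 + 117.02 = 219.75 million.
Unemployment rate = 11.83 / 102.73 = 11.52%.
Labor force participation rate = 102.73 / 219.75 = 46.75%.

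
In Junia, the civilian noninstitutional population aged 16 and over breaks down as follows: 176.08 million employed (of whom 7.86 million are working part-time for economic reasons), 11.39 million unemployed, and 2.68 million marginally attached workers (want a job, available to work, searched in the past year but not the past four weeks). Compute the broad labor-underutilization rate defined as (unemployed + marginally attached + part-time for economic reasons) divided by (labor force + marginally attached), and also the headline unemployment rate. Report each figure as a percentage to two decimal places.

Labor force = 176.08 + 11.39 = 187.47 million.
Numerator = 11.39 + 2.68 + 7.86 = 21.93 million.
Denominator = 187.47 + 2.68 = 190.15 million.
Broad rate = 21.93 / 190.15 = 11.53%.
Headline unemployment rate = 11.39 / 187.47 = 6.08%.

Broad underutilization rate ≈ 11.53%; headline unemployment rate ≈ 6.08%.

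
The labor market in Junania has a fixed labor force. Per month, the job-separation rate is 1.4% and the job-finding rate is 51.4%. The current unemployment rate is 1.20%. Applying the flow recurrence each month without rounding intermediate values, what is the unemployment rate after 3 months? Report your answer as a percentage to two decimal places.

With a fixed labor force, u_{t+1} = u_t + s·(1−u_t) − f·u_t = u_t·(1−s−f) + s.
Here 1−s−f = 0.472 and s = 0.014.
u_1 = 0.012000 × 0.472 + 0.014 = 0.019664.
u_2 = 0.019664 × 0.472 + 0.014 = 0.023281.
u_3 = 0.023281 × 0.472 + 0.014 = 0.024989.

Unemployment rate after three months ≈ 2.50%.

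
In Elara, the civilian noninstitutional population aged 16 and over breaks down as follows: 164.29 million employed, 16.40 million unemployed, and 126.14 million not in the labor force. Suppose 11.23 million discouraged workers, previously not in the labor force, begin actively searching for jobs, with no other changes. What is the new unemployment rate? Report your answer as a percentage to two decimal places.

New unemployment rate ≈ 14.40%.

Initially, labor force = 164.29 + 16.40 = 180.69 million, so u = 16.40/180.69 = 9.08%.
After the change, unemployed and labor force both rise by 11.23 → E = 164.29, U = 27.63, labor force = 191.92 million.
New unemployment rate = 27.63 / 191.92 = 14.40%.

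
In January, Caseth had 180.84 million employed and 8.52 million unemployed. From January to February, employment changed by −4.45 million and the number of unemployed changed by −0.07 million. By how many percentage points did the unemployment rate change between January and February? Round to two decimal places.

The unemployment rate changed by +0.07 percentage points.

January: labor force = 180.84 + 8.52 = 189.36; u = 8.52/189.36 = 4.50%.
February: labor force = 176.39 + 8.45 = 184.84; u = 8.45/184.84 = 4.57%.
Change = 4.57% − 4.50% = +0.07 pp.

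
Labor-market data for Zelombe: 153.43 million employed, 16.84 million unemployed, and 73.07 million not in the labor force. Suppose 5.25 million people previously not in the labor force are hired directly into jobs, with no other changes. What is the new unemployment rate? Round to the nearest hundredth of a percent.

New unemployment rate ≈ 9.59%.

Initially, labor force = 153.43 + 16.84 = 170.27 million, so u = 16.84/170.27 = 9.89%.
After the change, employed and labor force both rise by 5.25; unemployed unchanged → E = 158.68, U = 16.84, labor force = 175.52 million.
New unemployment rate = 16.84 / 175.52 = 9.59%.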